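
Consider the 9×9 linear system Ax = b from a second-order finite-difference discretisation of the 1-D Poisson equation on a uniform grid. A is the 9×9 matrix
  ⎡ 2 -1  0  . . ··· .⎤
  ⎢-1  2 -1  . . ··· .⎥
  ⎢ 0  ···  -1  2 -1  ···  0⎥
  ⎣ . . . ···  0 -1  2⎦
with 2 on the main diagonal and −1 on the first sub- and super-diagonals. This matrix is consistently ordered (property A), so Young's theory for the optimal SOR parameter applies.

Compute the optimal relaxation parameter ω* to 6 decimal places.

B_J for the 9×9 system has eigenvalues cos(kπ/10); ρ_J = cos(π/10) = 0.951057.
√(1−ρ_J²) simplifies to sin(π/10) = 0.3090170.
ω* = 2 / (1 + 0.3090170) = 2 / 1.3090170 ≈ 1.527864.
ρ_SOR = ω* − 1 ≈ 0.527864.

ω* = 1.527864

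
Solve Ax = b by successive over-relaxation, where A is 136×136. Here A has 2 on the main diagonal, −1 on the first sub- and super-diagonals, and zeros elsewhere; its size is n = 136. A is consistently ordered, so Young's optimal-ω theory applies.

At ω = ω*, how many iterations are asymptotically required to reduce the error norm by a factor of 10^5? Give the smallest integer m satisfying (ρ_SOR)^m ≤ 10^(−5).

spectrum of D⁻¹(L+U) = {cos(kπ/137) : 1≤k≤136}; ρ_J = cos(π/137) = 0.9997371.
√(1−ρ_J²) simplifies to sin(π/137) = 0.0229293.
So ω* = 2/1.0229293 = 1.9551693 (Young).
and ρ(B_{ω*}) = 1.9551693 − 1 = 0.9551693.
ρ_SOR^m ≤ 10^(−5) ⇔ m ≥ 5·ln10/(−ln 0.9551693) = 11.5129/0.0458667 = 251.008; m = ⌈251.008⌉ = 252.

m = 252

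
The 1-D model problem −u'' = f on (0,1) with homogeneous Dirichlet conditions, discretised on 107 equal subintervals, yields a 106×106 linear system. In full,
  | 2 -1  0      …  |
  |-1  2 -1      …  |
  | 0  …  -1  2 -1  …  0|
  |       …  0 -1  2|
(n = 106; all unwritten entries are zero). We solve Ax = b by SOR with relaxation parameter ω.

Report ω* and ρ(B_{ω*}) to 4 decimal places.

ω* = 1.9430, ρ_SOR = 0.9430

n=106: λ(B_J) = 1 − λ(A)/2 = cos(kπ/107); k=1 gives ρ_J = 0.9996.
root = sin(π/107) = 0.02936  (since 1−cos² = sin²).
[ω*] 2 ÷ (1 + 0.02936) = 2 ÷ 1.02936 = 1.9430.
ρ_SOR = ω* − 1 = 1.9430 − 1 = 0.9430.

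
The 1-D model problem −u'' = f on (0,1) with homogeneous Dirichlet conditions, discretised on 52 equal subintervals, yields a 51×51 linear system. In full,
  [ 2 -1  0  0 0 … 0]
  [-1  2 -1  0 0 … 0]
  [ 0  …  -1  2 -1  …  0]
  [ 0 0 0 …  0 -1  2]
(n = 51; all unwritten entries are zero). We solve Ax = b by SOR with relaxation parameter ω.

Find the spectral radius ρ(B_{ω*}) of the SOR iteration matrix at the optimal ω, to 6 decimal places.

ρ_SOR = 0.886119

ρ_J = max_k |cos(kπ/52)| = cos(π/52) = 0.998176
√(1 − cos²(π/52)) = sin(π/52) ≈ 0.0603785.
Then 2/(1+√(1−ρ_J²)) = 2/(1+0.0603785); ω* = 2/1.0603785 = 1.886119.
ρ(B_{ω*}) = ω*−1 = 0.886119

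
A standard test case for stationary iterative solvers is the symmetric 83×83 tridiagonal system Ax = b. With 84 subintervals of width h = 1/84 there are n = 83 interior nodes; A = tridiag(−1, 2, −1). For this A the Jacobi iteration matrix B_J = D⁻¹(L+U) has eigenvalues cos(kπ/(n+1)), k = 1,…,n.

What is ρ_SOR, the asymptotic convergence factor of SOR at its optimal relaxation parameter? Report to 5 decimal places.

ρ_SOR = 0.92791

spectrum of D⁻¹(L+U) = {cos(kπ/84) : 1≤k≤83}; ρ_J = cos(π/84) = 0.99930.
1 − cos²(π/84) = sin²(π/84) ⇒ √(1−ρ_J²) = sin(π/84) = 0.037391.
ω* = 2 / (1 + 0.037391) = 2 / 1.037391 ≈ 1.92791.
ρ(B_{ω*}) = ω*−1 = 0.92791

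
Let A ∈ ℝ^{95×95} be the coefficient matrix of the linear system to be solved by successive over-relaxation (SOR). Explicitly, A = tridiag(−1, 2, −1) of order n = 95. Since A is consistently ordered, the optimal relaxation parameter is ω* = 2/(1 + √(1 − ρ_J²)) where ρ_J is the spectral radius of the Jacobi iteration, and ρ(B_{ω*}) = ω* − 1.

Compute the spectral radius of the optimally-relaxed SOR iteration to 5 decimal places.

ρ_SOR = 0.93664

ρ_J = max_k |cos(kπ/96)| = cos(π/96) = 0.99946
√(1 − cos²(π/96)) = sin(π/96) ≈ 0.032719.
So ω* = 2/1.032719 = 1.93664 (Young).
ρ_SOR = ω* − 1 = 1.93664 − 1 = 0.93664.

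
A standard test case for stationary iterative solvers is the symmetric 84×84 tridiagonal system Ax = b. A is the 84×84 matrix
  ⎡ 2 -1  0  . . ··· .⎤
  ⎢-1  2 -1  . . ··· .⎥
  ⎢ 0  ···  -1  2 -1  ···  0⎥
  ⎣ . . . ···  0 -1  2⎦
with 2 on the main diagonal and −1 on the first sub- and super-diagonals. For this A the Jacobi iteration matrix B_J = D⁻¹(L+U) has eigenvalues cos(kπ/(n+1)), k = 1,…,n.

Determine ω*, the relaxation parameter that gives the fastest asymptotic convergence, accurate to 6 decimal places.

½·tridiag(1,0,1) at n=84: λ_k = cos(kπ/85); max |λ| at k=1 ⇒ ρ_J = cos(π/85) ≈ 0.999317.
√(1−ρ_J²) simplifies to sin(π/85) = 0.0369515.
So ω* = 2/1.0369515 = 1.928731 (Young).
ρ_SOR = ω* − 1 = 1.928731 − 1 = 0.928731.

ω* = 1.928731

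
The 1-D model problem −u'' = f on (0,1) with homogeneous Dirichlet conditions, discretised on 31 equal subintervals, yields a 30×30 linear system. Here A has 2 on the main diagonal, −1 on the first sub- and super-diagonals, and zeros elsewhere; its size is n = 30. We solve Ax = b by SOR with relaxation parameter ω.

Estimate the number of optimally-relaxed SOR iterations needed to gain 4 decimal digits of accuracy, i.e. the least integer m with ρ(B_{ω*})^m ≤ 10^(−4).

m = 46

B_J for the 30×30 system has eigenvalues cos(kπ/31); ρ_J = cos(π/31) = 0.9948693.
√(1 − cos²(π/31)) = sin(π/31) ≈ 0.1011683.
ω* = 2 / (1 + 0.1011683) = 2 / 1.1011683 ≈ 1.8162528.
At ω = 1.8162528 every |λ(B_ω)| = ω−1, so ρ_SOR = 0.8162528.
Need (0.8162528)^m ≤ 10^(−4): m ≥ 4·ln10/|ln 0.8162528| = 9.21034/0.203031 = 45.364 ⇒ m = 46.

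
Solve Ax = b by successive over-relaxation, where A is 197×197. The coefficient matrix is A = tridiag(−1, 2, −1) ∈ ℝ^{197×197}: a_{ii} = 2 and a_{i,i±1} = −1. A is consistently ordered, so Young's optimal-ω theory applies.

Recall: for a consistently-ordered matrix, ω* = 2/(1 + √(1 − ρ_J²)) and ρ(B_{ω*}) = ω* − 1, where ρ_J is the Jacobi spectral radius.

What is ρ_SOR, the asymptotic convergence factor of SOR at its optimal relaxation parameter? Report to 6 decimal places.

ρ_SOR = 0.968764

[ρ_J] n=197: ρ(B_J) = cos(π/(n+1)) = cos(π/198) = 0.999874.
√(1−ρ_J²) = |sin(π/198)| = 0.0158660
ω* = 2 / (1 + 0.0158660) = 2 / 1.0158660 ≈ 1.968764.
and ρ(B_{ω*}) = 1.968764 − 1 = 0.968764.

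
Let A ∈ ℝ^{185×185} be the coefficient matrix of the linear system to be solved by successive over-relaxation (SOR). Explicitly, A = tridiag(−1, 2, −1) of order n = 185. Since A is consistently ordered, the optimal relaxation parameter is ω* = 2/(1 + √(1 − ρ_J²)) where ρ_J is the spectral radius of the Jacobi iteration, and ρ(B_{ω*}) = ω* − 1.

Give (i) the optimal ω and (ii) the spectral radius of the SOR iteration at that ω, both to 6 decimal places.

ω* = 1.966782, ρ_SOR = 0.966782

½·tridiag(1,0,1) at n=185: λ_k = cos(kπ/186); max |λ| at k=1 ⇒ ρ_J = cos(π/186) ≈ 0.999857.
√(1 − cos²(π/186)) = sin(π/186) ≈ 0.0168895.
[ω*] 2 ÷ (1 + 0.0168895) = 2 ÷ 1.0168895 = 1.966782.
At ω = 1.966782 every |λ(B_ω)| = ω−1, so ρ_SOR = 0.966782.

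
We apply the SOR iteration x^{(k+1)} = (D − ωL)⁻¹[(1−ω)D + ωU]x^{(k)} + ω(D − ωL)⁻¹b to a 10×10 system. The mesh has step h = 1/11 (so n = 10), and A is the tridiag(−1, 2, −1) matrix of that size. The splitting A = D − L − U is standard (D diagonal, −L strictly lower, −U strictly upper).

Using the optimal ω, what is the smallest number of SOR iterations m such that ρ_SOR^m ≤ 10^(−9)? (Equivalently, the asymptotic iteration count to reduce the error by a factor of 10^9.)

m = 36

spectrum of D⁻¹(L+U) = {cos(kπ/11) : 1≤k≤10}; ρ_J = cos(π/11) = 0.9594930.
√(1−ρ_J²) = |sin(π/11)| = 0.2817326
ω* = 2 / (1 + 0.2817326) = 2 / 1.2817326 ≈ 1.5603879.
ρ(B_{ω*}) = ω*−1 = 0.5603879
(0.5603879)^m ≤ 10^{−9}  ⇒  m·ln(0.5603879) ≤ −9·ln10  ⇒  m ≥ 35.784  ⇒  m = 36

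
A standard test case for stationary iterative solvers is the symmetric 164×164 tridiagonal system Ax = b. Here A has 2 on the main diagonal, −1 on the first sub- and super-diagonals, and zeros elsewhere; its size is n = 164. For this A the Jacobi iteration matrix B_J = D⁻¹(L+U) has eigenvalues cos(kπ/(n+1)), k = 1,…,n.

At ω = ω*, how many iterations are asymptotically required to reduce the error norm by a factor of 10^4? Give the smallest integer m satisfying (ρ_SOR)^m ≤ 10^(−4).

½·tridiag(1,0,1) at n=164: λ_k = cos(kπ/165); max |λ| at k=1 ⇒ ρ_J = cos(π/165) ≈ 0.9998187.
1 − cos²(π/165) = sin²(π/165) ⇒ √(1−ρ_J²) = sin(π/165) = 0.0190388.
Then 2/(1+√(1−ρ_J²)) = 2/(1+0.0190388); ω* = 2/1.0190388 = 1.9626338.
At ω = 1.9626338 every |λ(B_ω)| = ω−1, so ρ_SOR = 0.9626338.
(0.9626338)^m ≤ 10^{−4}  ⇒  m·ln(0.9626338) ≤ −4·ln10  ⇒  m ≥ 241.854  ⇒  m = 242

m = 242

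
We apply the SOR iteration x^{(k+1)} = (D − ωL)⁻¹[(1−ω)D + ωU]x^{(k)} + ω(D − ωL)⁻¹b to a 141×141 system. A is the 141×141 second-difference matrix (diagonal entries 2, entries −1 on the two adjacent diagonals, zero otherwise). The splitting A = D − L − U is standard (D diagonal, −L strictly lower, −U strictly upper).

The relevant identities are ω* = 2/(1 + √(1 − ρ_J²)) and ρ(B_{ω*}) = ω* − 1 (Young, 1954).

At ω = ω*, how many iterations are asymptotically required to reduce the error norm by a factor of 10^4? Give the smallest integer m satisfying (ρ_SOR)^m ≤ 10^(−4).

B_J for the 141×141 system has eigenvalues cos(kπ/142); ρ_J = cos(π/142) = 0.9997553.
1 − cos²(π/142) = sin²(π/142) ⇒ √(1−ρ_J²) = sin(π/142) = 0.0221221.
Then 2/(1+√(1−ρ_J²)) = 2/(1+0.0221221); ω* = 2/1.0221221 = 1.9567134.
ρ_SOR = ω* − 1 = 1.9567134 − 1 = 0.9567134.
4·ln10 = 9.21034; −ln(0.9567134) = 0.0442514; m = ⌈9.21034/0.0442514⌉ = ⌈208.137⌉ = 209.

m = 209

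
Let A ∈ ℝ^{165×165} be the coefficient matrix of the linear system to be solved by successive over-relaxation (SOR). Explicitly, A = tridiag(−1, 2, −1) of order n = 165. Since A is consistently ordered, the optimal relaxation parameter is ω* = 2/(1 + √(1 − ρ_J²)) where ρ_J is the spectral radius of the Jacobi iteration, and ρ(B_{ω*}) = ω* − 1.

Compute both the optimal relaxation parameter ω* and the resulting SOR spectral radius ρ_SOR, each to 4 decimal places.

½·tridiag(1,0,1) at n=165: λ_k = cos(kπ/166); max |λ| at k=1 ⇒ ρ_J = cos(π/166) ≈ 0.9998.
1 − cos²(π/166) = sin²(π/166) ⇒ √(1−ρ_J²) = sin(π/166) = 0.01892.
ω* = 2 / (1 + 0.01892) = 2 / 1.01892 ≈ 1.9629.
ρ(B_{ω*}) = ω*−1 = 0.9629

ω* = 1.9629, ρ_SOR = 0.9629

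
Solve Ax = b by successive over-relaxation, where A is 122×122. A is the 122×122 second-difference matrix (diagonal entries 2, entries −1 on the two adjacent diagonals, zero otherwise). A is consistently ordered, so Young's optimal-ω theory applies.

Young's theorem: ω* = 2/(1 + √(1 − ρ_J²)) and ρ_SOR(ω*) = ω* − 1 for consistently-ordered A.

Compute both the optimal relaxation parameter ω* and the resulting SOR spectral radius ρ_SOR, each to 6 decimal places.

ω* = 1.950195, ρ_SOR = 0.950195

[ρ_J] n=122: ρ(B_J) = cos(π/(n+1)) = cos(π/123) = 0.999674.
√(1−ρ_J²) simplifies to sin(π/123) = 0.0255386.
So ω* = 2/1.0255386 = 1.950195 (Young).
[ρ_SOR] ω* − 1 = 0.950195.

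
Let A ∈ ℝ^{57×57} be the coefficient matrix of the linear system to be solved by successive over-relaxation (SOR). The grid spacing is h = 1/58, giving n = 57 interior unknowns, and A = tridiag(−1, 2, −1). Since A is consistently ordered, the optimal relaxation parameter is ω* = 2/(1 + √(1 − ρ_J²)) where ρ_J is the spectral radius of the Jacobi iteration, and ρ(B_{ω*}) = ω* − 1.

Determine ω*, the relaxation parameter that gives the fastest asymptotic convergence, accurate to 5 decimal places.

ω* = 1.89728

[ρ_J] n=57: ρ(B_J) = cos(π/(n+1)) = cos(π/58) = 0.99853.
1 − cos²(π/58) = sin²(π/58) ⇒ √(1−ρ_J²) = sin(π/58) = 0.054139.
Then 2/(1+√(1−ρ_J²)) = 2/(1+0.054139); ω* = 2/1.054139 = 1.89728.
At ω = 1.89728 every |λ(B_ω)| = ω−1, so ρ_SOR = 0.89728.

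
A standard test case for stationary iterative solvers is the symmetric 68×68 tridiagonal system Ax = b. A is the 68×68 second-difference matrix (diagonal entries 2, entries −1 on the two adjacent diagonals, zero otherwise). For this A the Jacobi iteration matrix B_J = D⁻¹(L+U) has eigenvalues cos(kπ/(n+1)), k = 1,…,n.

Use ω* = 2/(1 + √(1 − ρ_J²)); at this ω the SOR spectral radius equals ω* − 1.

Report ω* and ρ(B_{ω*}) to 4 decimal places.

ρ_J = max_k |cos(kπ/69)| = cos(π/69) = 0.9990
1 − cos²(π/69) = sin²(π/69) ⇒ √(1−ρ_J²) = sin(π/69) = 0.04551.
[ω*] 2 ÷ (1 + 0.04551) = 2 ÷ 1.04551 = 1.9129.
and ρ(B_{ω*}) = 1.9129 − 1 = 0.9129.

ω* = 1.9129, ρ_SOR = 0.9129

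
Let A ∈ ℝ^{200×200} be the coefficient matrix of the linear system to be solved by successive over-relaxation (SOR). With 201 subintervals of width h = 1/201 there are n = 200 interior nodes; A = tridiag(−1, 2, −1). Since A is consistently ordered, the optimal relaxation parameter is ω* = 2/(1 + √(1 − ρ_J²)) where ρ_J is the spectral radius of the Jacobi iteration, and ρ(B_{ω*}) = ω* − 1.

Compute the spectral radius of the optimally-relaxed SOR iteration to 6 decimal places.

[ρ_J] n=200: ρ(B_J) = cos(π/(n+1)) = cos(π/201) = 0.999878.
1 − cos²(π/201) = sin²(π/201) ⇒ √(1−ρ_J²) = sin(π/201) = 0.0156292.
So ω* = 2/1.0156292 = 1.969223 (Young).
[ρ_SOR] ω* − 1 = 0.969223.

ρ_SOR = 0.969223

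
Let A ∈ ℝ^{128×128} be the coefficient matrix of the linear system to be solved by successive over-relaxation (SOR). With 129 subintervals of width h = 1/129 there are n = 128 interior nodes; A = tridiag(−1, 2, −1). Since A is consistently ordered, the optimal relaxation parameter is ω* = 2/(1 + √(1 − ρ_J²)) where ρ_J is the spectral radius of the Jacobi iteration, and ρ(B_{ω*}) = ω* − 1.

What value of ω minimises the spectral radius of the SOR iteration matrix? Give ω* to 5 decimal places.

ω* = 1.95246

spectrum of D⁻¹(L+U) = {cos(kπ/129) : 1≤k≤128}; ρ_J = cos(π/129) = 0.99970.
1 − cos²(π/129) = sin²(π/129) ⇒ √(1−ρ_J²) = sin(π/129) = 0.024351.
ω* = 2/(1+0.024351) = 1.95246
ρ(B_{ω*}) = ω*−1 = 0.95246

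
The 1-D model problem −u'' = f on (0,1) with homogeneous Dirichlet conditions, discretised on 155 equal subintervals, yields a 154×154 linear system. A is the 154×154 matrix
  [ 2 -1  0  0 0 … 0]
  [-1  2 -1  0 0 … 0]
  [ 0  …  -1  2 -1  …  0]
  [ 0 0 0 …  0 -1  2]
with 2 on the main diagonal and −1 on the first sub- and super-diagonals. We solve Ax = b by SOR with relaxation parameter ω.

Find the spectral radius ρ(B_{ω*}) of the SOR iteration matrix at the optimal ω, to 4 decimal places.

ρ_SOR = 0.9603

spectrum of D⁻¹(L+U) = {cos(kπ/155) : 1≤k≤154}; ρ_J = cos(π/155) = 0.9998.
√(1−ρ_J²) simplifies to sin(π/155) = 0.02027.
ω* = 2/(1 + 0.02027) = 2/1.02027 = 1.9603.
[ρ_SOR] ω* − 1 = 0.9603.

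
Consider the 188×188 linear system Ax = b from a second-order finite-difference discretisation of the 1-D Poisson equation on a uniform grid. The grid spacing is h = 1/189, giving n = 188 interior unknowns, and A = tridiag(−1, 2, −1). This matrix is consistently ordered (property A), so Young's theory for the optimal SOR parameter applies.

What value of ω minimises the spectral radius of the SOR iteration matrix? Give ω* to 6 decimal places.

ω* = 1.967301

½·tridiag(1,0,1) at n=188: λ_k = cos(kπ/189); max |λ| at k=1 ⇒ ρ_J = cos(π/189) ≈ 0.999862.
√(1−ρ_J²) = |sin(π/189)| = 0.0166214
Then 2/(1+√(1−ρ_J²)) = 2/(1+0.0166214); ω* = 2/1.0166214 = 1.967301.
and ρ(B_{ω*}) = 1.967301 − 1 = 0.967301.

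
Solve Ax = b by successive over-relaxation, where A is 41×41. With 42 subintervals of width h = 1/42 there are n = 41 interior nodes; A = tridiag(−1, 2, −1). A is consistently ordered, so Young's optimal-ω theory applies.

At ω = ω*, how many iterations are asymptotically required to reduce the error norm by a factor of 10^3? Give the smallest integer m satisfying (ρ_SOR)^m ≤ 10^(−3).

m = 47

B_J for the 41×41 system has eigenvalues cos(kπ/42); ρ_J = cos(π/42) = 0.9972038.
√(1−ρ_J²) simplifies to sin(π/42) = 0.0747301.
Young: ω* = 2/(1+√(1−ρ_J²)) = 2/(1+0.0747301) = 2/1.0747301 = 1.8609323.
Hence ρ(B_{ω*}) = 1.8609323 − 1 = 0.8609323.
3·ln10 = 6.90776; −ln(0.8609323) = 0.149739; m = ⌈6.90776/0.149739⌉ = ⌈46.132⌉ = 47.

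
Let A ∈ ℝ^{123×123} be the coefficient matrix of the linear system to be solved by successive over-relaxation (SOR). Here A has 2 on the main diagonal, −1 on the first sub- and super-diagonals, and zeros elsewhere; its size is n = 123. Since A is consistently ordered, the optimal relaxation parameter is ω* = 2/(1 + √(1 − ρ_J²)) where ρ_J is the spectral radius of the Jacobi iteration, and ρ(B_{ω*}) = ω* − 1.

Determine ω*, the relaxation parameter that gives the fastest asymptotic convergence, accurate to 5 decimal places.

ω* = 1.95059

½·tridiag(1,0,1) at n=123: λ_k = cos(kπ/124); max |λ| at k=1 ⇒ ρ_J = cos(π/124) ≈ 0.99968.
1 − cos²(π/124) = sin²(π/124) ⇒ √(1−ρ_J²) = sin(π/124) = 0.025333.
Then 2/(1+√(1−ρ_J²)) = 2/(1+0.025333); ω* = 2/1.025333 = 1.95059.
ρ(B_{ω*}) = ω*−1 = 0.95059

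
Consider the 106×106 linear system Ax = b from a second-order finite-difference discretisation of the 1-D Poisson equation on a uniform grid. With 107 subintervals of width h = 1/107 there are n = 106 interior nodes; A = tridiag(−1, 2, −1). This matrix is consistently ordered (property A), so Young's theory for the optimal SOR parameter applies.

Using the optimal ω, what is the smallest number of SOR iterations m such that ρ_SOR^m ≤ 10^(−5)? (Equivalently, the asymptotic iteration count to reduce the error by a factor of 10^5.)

m = 197

[ρ_J] n=106: ρ(B_J) = cos(π/(n+1)) = cos(π/107) = 0.9995690.
1 − cos²(π/107) = sin²(π/107) ⇒ √(1−ρ_J²) = sin(π/107) = 0.0293565.
Young: ω* = 2/(1+√(1−ρ_J²)) = 2/(1+0.0293565) = 2/1.0293565 = 1.9429615.
[ρ_SOR] ω* − 1 = 0.9429615.
(0.9429615)^m ≤ 10^{−5}  ⇒  m·ln(0.9429615) ≤ −5·ln10  ⇒  m ≥ 196.032  ⇒  m = 197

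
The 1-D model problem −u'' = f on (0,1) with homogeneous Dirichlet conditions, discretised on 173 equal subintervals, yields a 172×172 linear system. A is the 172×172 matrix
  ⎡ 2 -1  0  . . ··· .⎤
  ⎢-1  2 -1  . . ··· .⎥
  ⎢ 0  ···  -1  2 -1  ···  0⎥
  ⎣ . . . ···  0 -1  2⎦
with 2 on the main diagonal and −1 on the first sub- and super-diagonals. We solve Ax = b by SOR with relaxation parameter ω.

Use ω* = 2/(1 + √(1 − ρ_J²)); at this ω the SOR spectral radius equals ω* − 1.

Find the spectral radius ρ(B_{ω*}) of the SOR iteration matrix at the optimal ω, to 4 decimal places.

spectrum of D⁻¹(L+U) = {cos(kπ/173) : 1≤k≤172}; ρ_J = cos(π/173) = 0.9998.
√(1−ρ_J²) simplifies to sin(π/173) = 0.01816.
ω* = 2 / (1 + 0.01816) = 2 / 1.01816 ≈ 1.9643.
ρ_SOR = ω* − 1 = 1.9643 − 1 = 0.9643.

ρ_SOR = 0.9643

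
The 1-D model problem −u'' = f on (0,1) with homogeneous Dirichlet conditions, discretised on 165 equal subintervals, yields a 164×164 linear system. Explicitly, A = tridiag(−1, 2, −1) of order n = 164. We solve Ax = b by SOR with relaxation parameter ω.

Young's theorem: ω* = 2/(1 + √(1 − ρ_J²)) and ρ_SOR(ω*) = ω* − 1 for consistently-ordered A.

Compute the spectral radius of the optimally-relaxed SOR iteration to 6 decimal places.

ρ_SOR = 0.962634

[ρ_J] n=164: ρ(B_J) = cos(π/(n+1)) = cos(π/165) = 0.999819.
1 − cos²(π/165) = sin²(π/165) ⇒ √(1−ρ_J²) = sin(π/165) = 0.0190388.
Then 2/(1+√(1−ρ_J²)) = 2/(1+0.0190388); ω* = 2/1.0190388 = 1.962634.
[ρ_SOR] ω* − 1 = 0.962634.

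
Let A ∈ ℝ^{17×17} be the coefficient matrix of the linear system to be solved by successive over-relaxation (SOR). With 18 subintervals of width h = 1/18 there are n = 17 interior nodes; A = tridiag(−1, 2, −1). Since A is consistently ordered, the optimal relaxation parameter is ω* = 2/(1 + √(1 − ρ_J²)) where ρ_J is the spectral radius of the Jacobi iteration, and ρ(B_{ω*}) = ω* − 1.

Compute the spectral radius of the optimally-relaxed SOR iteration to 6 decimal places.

B_J for the 17×17 system has eigenvalues cos(kπ/18); ρ_J = cos(π/18) = 0.984808.
√(1−ρ_J²) = |sin(π/18)| = 0.1736482
So ω* = 2/1.1736482 = 1.704088 (Young).
and ρ(B_{ω*}) = 1.704088 − 1 = 0.704088.

ρ_SOR = 0.704088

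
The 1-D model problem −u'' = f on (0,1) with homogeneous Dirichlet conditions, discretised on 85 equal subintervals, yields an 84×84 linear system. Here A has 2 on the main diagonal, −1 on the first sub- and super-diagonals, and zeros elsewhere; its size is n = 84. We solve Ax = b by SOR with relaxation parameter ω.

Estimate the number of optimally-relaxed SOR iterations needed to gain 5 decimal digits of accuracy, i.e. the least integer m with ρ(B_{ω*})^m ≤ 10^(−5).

B_J for the 84×84 system has eigenvalues cos(kπ/85); ρ_J = cos(π/85) = 0.9993171.
√(1 − cos²(π/85)) = sin(π/85) ≈ 0.0369515.
ω* = 2/(1+0.0369515) = 1.9287305
[ρ_SOR] ω* − 1 = 0.9287305.
m ≥ 5·ln10 / (−ln 0.9287305) = 155.713; smallest integer m = 156.

m = 156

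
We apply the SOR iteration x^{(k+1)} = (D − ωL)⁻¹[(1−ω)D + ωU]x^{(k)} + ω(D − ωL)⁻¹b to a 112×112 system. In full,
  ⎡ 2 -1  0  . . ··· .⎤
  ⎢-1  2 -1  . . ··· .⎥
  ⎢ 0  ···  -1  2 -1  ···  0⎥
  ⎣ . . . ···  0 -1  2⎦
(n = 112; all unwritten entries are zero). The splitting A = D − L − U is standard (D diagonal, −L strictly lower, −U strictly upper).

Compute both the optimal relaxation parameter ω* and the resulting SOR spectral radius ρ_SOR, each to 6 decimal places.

With n=112, ρ(Jacobi) = cos(π/113) = 0.999614.
√(1−ρ_J²) simplifies to sin(π/113) = 0.0277981.
Young: ω* = 2/(1+√(1−ρ_J²)) = 2/(1+0.0277981) = 2/1.0277981 = 1.945907.
[ρ_SOR] ω* − 1 = 0.945907.

ω* = 1.945907, ρ_SOR = 0.945907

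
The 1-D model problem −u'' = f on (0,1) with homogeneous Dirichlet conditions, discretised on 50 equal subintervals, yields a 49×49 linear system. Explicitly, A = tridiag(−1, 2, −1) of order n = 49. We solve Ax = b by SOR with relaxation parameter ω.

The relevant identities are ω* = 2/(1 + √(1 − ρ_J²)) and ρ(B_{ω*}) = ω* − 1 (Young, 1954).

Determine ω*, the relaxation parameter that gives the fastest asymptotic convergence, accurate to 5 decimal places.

ω* = 1.88184

B_J for the 49×49 system has eigenvalues cos(kπ/50); ρ_J = cos(π/50) = 0.99803.
1 − cos²(π/50) = sin²(π/50) ⇒ √(1−ρ_J²) = sin(π/50) = 0.062791.
Then 2/(1+√(1−ρ_J²)) = 2/(1+0.062791); ω* = 2/1.062791 = 1.88184.
[ρ_SOR] ω* − 1 = 0.88184.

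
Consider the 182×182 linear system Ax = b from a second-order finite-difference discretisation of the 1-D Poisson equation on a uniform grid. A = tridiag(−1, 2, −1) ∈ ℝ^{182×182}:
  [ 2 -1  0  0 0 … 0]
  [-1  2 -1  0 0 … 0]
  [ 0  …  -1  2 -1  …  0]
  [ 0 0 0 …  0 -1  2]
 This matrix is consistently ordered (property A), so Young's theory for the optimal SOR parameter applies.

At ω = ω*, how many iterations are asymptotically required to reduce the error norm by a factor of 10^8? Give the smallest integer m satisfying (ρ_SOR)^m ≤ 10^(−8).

n=182: λ(B_J) = 1 − λ(A)/2 = cos(kπ/183); k=1 gives ρ_J = 0.9998526.
√(1−ρ_J²) = |sin(π/183)| = 0.0171663
Then 2/(1+√(1−ρ_J²)) = 2/(1+0.0171663); ω* = 2/1.0171663 = 1.9662468.
ρ_SOR = ω* − 1 = 1.9662468 − 1 = 0.9662468.
For 8 digits: m = 8·ln10 / (−ln 0.9662468) = 18.4207/0.034336 = 536.484; round up → m = 537.

m = 537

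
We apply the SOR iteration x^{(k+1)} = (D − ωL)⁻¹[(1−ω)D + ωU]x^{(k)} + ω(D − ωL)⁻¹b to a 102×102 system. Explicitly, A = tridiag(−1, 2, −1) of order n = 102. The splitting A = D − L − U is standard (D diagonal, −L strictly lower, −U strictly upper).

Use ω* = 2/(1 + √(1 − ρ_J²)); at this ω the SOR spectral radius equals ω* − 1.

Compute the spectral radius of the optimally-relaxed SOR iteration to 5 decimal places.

n=102: λ(B_J) = 1 − λ(A)/2 = cos(kπ/103); k=1 gives ρ_J = 0.99953.
√(1−ρ_J²) = |sin(π/103)| = 0.030496
Young: ω* = 2/(1+√(1−ρ_J²)) = 2/(1+0.030496) = 2/1.030496 = 1.94081.
Hence ρ(B_{ω*}) = 1.94081 − 1 = 0.94081.

ρ_SOR = 0.94081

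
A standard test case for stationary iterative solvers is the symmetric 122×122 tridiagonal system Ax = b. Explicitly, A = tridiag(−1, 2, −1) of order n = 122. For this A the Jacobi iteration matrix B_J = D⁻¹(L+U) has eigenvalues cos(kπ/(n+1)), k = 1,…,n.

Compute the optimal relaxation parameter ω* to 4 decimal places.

With n=122, ρ(Jacobi) = cos(π/123) = 0.9997.
√(1 − cos²(π/123)) = sin(π/123) ≈ 0.02554.
ω* = 2/(1+0.02554) = 1.9502
Hence ρ(B_{ω*}) = 1.9502 − 1 = 0.9502.

ω* = 1.9502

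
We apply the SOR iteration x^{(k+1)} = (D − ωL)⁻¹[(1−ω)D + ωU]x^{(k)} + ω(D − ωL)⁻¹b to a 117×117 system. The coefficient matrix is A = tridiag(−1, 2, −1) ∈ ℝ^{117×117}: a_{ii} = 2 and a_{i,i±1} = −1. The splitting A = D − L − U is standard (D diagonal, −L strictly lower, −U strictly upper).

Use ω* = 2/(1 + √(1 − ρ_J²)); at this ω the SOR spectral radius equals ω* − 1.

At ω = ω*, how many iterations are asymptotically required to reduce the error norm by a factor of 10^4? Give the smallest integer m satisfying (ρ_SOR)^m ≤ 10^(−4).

spectrum of D⁻¹(L+U) = {cos(kπ/118) : 1≤k≤117}; ρ_J = cos(π/118) = 0.9996456.
√(1 − cos²(π/118)) = sin(π/118) ≈ 0.0266205.
ω* = 2/(1 + 0.0266205) = 2/1.0266205 = 1.9481396.
ρ_SOR = ω* − 1 = 1.9481396 − 1 = 0.9481396.
For 4 digits: m = 4·ln10 / (−ln 0.9481396) = 9.21034/0.0532535 = 172.953; round up → m = 173.

m = 173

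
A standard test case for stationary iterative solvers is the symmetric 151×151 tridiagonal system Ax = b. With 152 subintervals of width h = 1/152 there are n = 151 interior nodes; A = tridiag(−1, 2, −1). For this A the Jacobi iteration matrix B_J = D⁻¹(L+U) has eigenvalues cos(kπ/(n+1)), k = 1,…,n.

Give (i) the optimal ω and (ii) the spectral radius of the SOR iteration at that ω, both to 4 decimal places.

ω* = 1.9595, ρ_SOR = 0.9595

½·tridiag(1,0,1) at n=151: λ_k = cos(kπ/152); max |λ| at k=1 ⇒ ρ_J = cos(π/152) ≈ 0.9998.
root = sin(π/152) = 0.02067  (since 1−cos² = sin²).
Then 2/(1+√(1−ρ_J²)) = 2/(1+0.02067); ω* = 2/1.02067 = 1.9595.
ρ_SOR = ω* − 1 = 1.9595 − 1 = 0.9595.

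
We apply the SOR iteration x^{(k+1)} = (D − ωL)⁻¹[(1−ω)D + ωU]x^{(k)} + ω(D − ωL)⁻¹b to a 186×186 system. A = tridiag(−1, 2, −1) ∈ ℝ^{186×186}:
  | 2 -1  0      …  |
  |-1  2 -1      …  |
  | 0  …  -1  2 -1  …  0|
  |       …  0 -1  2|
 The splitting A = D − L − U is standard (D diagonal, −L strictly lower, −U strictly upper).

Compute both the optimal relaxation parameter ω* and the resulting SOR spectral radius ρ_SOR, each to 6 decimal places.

ρ_J = max_k |cos(kπ/187)| = cos(π/187) = 0.999859
√(1 − cos²(π/187)) = sin(π/187) ≈ 0.0167992.
ω* = 2 / (1 + 0.0167992) = 2 / 1.0167992 ≈ 1.966957.
Hence ρ(B_{ω*}) = 1.966957 − 1 = 0.966957.

ω* = 1.966957, ρ_SOR = 0.966957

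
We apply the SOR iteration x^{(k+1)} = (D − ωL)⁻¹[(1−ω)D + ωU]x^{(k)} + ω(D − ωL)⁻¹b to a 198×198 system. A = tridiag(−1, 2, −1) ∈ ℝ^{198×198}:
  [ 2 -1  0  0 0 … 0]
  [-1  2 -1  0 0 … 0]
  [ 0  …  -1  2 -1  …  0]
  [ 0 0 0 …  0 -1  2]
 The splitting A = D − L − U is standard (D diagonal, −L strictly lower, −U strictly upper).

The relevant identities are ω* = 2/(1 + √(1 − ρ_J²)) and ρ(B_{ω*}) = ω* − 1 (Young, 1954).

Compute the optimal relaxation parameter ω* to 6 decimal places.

[ρ_J] n=198: ρ(B_J) = cos(π/(n+1)) = cos(π/199) = 0.999875.
root = sin(π/199) = 0.0157862  (since 1−cos² = sin²).
ω* = 2 / (1 + 0.0157862) = 2 / 1.0157862 ≈ 1.968918.
and ρ(B_{ω*}) = 1.968918 − 1 = 0.968918.

ω* = 1.968918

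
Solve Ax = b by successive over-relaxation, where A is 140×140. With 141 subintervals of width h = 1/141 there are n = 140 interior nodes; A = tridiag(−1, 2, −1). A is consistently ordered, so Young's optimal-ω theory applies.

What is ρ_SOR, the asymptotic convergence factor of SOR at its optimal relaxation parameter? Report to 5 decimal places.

ρ_SOR = 0.95641

ρ_J = max_k |cos(kπ/141)| = cos(π/141) = 0.99975
√(1−ρ_J²) simplifies to sin(π/141) = 0.022279.
ω* = 2/(1 + 0.022279) = 2/1.022279 = 1.95641.
ρ(B_{ω*}) = ω*−1 = 0.95641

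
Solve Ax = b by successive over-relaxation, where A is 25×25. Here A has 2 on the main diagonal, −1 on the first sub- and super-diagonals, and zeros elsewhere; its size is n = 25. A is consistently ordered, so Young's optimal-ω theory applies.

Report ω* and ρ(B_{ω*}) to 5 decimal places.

ω* = 1.78486, ρ_SOR = 0.78486

n=25: λ(B_J) = 1 − λ(A)/2 = cos(kπ/26); k=1 gives ρ_J = 0.99271.
√(1−ρ_J²) = |sin(π/26)| = 0.120537
[ω*] 2 ÷ (1 + 0.120537) = 2 ÷ 1.120537 = 1.78486.
ρ_SOR = ω* − 1 ≈ 0.78486.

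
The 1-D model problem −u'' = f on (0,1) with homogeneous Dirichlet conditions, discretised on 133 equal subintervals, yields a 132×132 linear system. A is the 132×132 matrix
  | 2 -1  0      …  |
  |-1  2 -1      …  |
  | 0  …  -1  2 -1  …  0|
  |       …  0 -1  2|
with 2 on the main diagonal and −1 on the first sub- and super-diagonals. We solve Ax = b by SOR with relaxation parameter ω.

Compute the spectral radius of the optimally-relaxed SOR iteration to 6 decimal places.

ρ_J = max_k |cos(kπ/133)| = cos(π/133) = 0.999721
√(1−ρ_J²) simplifies to sin(π/133) = 0.0236188.
Young: ω* = 2/(1+√(1−ρ_J²)) = 2/(1+0.0236188) = 2/1.0236188 = 1.953852.
Hence ρ(B_{ω*}) = 1.953852 − 1 = 0.953852.

ρ_SOR = 0.953852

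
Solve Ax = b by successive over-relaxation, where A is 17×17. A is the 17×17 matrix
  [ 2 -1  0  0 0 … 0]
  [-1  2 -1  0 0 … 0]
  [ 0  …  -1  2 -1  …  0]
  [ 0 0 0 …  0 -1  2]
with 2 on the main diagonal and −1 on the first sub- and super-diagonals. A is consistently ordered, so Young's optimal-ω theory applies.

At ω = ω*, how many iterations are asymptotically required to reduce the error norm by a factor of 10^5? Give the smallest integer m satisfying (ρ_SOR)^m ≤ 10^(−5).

ρ_J = max_k |cos(kπ/18)| = cos(π/18) = 0.9848078
√(1−ρ_J²) simplifies to sin(π/18) = 0.1736482.
ω* = 2/(1 + 0.1736482) = 2/1.1736482 = 1.7040882.
At ω = 1.7040882 every |λ(B_ω)| = ω−1, so ρ_SOR = 0.7040882.
5·ln10 = 11.5129; −ln(0.7040882) = 0.350852; m = ⌈11.5129/0.350852⌉ = ⌈32.814⌉ = 33.

m = 33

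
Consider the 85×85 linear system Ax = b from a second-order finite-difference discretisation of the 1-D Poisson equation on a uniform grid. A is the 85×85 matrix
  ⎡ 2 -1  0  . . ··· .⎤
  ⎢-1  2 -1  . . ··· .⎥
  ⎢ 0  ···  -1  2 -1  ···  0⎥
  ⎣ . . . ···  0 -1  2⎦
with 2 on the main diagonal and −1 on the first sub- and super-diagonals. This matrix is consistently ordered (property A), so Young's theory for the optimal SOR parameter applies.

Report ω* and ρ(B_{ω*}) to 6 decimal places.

ρ_J = max_k |cos(kπ/86)| = cos(π/86) = 0.999333
√(1 − cos²(π/86)) = sin(π/86) ≈ 0.0365220.
ω* = 2/(1 + 0.0365220) = 2/1.0365220 = 1.929530.
At ω = 1.929530 every |λ(B_ω)| = ω−1, so ρ_SOR = 0.929530.

ω* = 1.929530, ρ_SOR = 0.929530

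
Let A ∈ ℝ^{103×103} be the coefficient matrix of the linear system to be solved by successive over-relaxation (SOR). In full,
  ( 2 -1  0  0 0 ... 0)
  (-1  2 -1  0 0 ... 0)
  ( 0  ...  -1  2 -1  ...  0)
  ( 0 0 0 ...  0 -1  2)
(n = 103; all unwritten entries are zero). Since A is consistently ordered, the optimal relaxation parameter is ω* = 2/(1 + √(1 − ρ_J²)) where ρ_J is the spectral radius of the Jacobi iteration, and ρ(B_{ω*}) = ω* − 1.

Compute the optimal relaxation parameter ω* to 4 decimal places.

spectrum of D⁻¹(L+U) = {cos(kπ/104) : 1≤k≤103}; ρ_J = cos(π/104) = 0.9995.
√(1−ρ_J²) = |sin(π/104)| = 0.03020
Young: ω* = 2/(1+√(1−ρ_J²)) = 2/(1+0.03020) = 2/1.03020 = 1.9414.
At ω = 1.9414 every |λ(B_ω)| = ω−1, so ρ_SOR = 0.9414.

ω* = 1.9414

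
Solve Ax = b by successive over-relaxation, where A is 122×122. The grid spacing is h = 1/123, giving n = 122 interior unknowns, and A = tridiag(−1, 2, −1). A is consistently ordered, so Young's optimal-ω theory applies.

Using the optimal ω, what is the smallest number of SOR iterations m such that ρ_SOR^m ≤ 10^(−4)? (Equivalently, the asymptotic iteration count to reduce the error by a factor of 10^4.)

½·tridiag(1,0,1) at n=122: λ_k = cos(kπ/123); max |λ| at k=1 ⇒ ρ_J = cos(π/123) ≈ 0.9996738.
1 − cos²(π/123) = sin²(π/123) ⇒ √(1−ρ_J²) = sin(π/123) = 0.0255386.
ω* = 2 / (1 + 0.0255386) = 2 / 1.0255386 ≈ 1.9501948.
[ρ_SOR] ω* − 1 = 0.9501948.
m ≥ 4·ln10 / (−ln 0.9501948) = 180.283; smallest integer m = 181.

m = 181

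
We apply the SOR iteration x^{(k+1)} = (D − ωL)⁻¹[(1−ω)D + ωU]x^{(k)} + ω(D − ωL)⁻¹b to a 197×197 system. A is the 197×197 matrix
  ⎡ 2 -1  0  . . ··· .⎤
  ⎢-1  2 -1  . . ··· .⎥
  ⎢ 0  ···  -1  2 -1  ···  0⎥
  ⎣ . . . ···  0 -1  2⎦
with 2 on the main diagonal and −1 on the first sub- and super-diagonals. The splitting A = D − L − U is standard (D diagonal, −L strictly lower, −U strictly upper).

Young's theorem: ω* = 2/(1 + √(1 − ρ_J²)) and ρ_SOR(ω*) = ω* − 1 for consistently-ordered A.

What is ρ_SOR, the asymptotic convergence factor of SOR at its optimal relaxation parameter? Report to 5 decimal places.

ρ_SOR = 0.96876

[ρ_J] n=197: ρ(B_J) = cos(π/(n+1)) = cos(π/198) = 0.99987.
1 − cos²(π/198) = sin²(π/198) ⇒ √(1−ρ_J²) = sin(π/198) = 0.015866.
ω* = 2/(1 + 0.015866) = 2/1.015866 = 1.96876.
and ρ(B_{ω*}) = 1.96876 − 1 = 0.96876.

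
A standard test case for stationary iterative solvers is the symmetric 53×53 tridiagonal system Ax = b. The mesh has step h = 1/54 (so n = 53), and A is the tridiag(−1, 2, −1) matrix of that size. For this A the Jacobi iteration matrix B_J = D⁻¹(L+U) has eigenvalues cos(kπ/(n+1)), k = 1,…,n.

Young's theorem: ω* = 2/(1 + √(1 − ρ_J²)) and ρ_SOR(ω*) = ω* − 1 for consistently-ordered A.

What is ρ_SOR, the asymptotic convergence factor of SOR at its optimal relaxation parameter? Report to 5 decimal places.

ρ_SOR = 0.89010

ρ_J = max_k |cos(kπ/54)| = cos(π/54) = 0.99831
√(1−ρ_J²) simplifies to sin(π/54) = 0.058145.
Young: ω* = 2/(1+√(1−ρ_J²)) = 2/(1+0.058145) = 2/1.058145 = 1.89010.
[ρ_SOR] ω* − 1 = 0.89010.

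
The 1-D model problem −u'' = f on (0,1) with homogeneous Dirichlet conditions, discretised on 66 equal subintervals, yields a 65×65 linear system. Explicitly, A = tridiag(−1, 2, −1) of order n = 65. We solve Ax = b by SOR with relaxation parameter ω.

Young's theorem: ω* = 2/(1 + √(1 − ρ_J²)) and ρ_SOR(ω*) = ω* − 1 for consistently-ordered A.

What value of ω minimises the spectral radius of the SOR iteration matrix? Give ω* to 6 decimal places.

B_J for the 65×65 system has eigenvalues cos(kπ/66); ρ_J = cos(π/66) = 0.998867.
1 − cos²(π/66) = sin²(π/66) ⇒ √(1−ρ_J²) = sin(π/66) = 0.0475819.
[ω*] 2 ÷ (1 + 0.0475819) = 2 ÷ 1.0475819 = 1.909159.
ρ_SOR = ω* − 1 = 1.909159 − 1 = 0.909159.

ω* = 1.909159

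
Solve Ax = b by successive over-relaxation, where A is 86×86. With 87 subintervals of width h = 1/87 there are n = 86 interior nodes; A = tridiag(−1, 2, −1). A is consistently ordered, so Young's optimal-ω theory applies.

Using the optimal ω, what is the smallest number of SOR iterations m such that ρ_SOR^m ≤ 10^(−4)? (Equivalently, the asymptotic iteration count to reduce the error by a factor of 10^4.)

With n=86, ρ(Jacobi) = cos(π/87) = 0.9993481.
1 − cos²(π/87) = sin²(π/87) ⇒ √(1−ρ_J²) = sin(π/87) = 0.0361024.
Then 2/(1+√(1−ρ_J²)) = 2/(1+0.0361024); ω* = 2/1.0361024 = 1.9303111.
ρ_SOR = ω* − 1 = 1.9303111 − 1 = 0.9303111.
ρ_SOR^m ≤ 10^(−4) ⇔ m ≥ 4·ln10/(−ln 0.9303111) = 9.21034/0.0722362 = 127.503; m = ⌈127.503⌉ = 128.

m = 128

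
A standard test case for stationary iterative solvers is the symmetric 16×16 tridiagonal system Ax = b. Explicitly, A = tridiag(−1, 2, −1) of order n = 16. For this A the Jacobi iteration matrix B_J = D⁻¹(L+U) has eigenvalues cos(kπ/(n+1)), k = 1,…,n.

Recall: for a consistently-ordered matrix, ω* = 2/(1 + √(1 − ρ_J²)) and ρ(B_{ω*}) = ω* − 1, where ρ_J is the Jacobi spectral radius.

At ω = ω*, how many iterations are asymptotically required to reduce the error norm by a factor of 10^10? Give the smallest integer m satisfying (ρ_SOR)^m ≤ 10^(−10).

m = 62

½·tridiag(1,0,1) at n=16: λ_k = cos(kπ/17); max |λ| at k=1 ⇒ ρ_J = cos(π/17) ≈ 0.9829731.
√(1−ρ_J²) = |sin(π/17)| = 0.1837495
So ω* = 2/1.1837495 = 1.6895466 (Young).
At ω = 1.6895466 every |λ(B_ω)| = ω−1, so ρ_SOR = 0.6895466.
10·ln10 = 23.0259; −ln(0.6895466) = 0.371721; m = ⌈23.0259/0.371721⌉ = ⌈61.944⌉ = 62.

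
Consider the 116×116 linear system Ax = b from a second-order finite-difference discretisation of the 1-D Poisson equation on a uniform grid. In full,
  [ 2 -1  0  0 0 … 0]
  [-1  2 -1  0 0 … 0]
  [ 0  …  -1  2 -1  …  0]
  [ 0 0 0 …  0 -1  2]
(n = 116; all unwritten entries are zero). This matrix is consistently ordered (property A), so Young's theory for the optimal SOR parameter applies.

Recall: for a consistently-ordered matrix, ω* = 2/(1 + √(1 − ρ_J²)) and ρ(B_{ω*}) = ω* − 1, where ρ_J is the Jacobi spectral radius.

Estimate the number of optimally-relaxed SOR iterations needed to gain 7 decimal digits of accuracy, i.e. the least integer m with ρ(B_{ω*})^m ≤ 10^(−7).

With n=116, ρ(Jacobi) = cos(π/117) = 0.9996395.
√(1 − cos²(π/117)) = sin(π/117) ≈ 0.0268480.
ω* = 2/(1 + 0.0268480) = 2/1.0268480 = 1.9477079.
and ρ(B_{ω*}) = 1.9477079 − 1 = 0.9477079.
7·ln10 = 16.1181; −ln(0.9477079) = 0.0537089; m = ⌈16.1181/0.0537089⌉ = ⌈300.101⌉ = 301.

m = 301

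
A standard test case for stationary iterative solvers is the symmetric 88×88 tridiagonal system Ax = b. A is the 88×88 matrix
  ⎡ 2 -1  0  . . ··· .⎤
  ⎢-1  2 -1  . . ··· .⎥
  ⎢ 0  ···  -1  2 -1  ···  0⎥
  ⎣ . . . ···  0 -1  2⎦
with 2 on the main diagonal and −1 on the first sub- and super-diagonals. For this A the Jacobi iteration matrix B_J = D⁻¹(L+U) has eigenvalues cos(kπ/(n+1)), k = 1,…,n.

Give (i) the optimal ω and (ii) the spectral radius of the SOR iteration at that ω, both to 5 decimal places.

n=88: λ(B_J) = 1 − λ(A)/2 = cos(kπ/89); k=1 gives ρ_J = 0.99938.
√(1 − cos²(π/89)) = sin(π/89) ≈ 0.035291.
ω* = 2/(1 + 0.035291) = 2/1.035291 = 1.93182.
[ρ_SOR] ω* − 1 = 0.93182.

ω* = 1.93182, ρ_SOR = 0.93182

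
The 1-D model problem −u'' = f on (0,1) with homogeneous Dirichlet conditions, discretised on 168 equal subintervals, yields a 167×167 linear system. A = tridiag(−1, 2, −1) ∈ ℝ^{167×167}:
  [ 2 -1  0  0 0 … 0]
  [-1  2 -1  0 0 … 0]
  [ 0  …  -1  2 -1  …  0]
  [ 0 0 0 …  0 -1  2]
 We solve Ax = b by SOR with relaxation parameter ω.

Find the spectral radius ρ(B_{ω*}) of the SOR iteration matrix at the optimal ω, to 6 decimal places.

n=167: λ(B_J) = 1 − λ(A)/2 = cos(kπ/168); k=1 gives ρ_J = 0.999825.
√(1 − cos²(π/168)) = sin(π/168) ≈ 0.0186989.
[ω*] 2 ÷ (1 + 0.0186989) = 2 ÷ 1.0186989 = 1.963289.
ρ(B_{ω*}) = ω*−1 = 0.963289

ρ_SOR = 0.963289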